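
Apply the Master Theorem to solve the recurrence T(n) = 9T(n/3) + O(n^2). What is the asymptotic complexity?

Master Theorem for T(n) = 9T(n/3) + O(n^2):

a = 9, b = 3, c = 2
log_b(a) = log_3(9) = 2.0000

Case 2: c = 2 = log_3(9) = 2.0000
T(n) = O(n^2 log n) = O(n^2 log n)

For T(n) = 9T(n/3) + O(n^2): log_3(9) = 2.0000. This is Case 2 of the Master Theorem (c = log_b(a), equal work at all levels), giving O(n^2 log n).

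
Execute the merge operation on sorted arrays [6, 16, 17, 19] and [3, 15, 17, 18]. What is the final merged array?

Merging process:

Compare 6 vs 3: take 3 from right. Merged: [3]
Compare 6 vs 15: take 6 from left. Merged: [3, 6]
Compare 16 vs 15: take 15 from right. Merged: [3, 6, 15]
Compare 16 vs 17: take 16 from left. Merged: [3, 6, 15, 16]
Compare 17 vs 17: take 17 from left. Merged: [3, 6, 15, 16, 17]
Compare 19 vs 17: take 17 from right. Merged: [3, 6, 15, 16, 17, 17]
Compare 19 vs 18: take 18 from right. Merged: [3, 6, 15, 16, 17, 17, 18]
Append remaining from left: [19]. Merged: [3, 6, 15, 16, 17, 17, 18, 19]

Final merged array: [3, 6, 15, 16, 17, 17, 18, 19]
Total comparisons: 7

The merged array is [3, 6, 15, 16, 17, 17, 18, 19], requiring 7 comparisons. The merge step runs in O(n) time where n is the total number of elements.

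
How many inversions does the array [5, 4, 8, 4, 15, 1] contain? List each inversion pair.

Finding inversions in [5, 4, 8, 4, 15, 1]:

(0, 1): arr[0]=5 > arr[1]=4
(0, 3): arr[0]=5 > arr[3]=4
(0, 5): arr[0]=5 > arr[5]=1
(1, 5): arr[1]=4 > arr[5]=1
(2, 3): arr[2]=8 > arr[3]=4
(2, 5): arr[2]=8 > arr[5]=1
(3, 5): arr[3]=4 > arr[5]=1
(4, 5): arr[4]=15 > arr[5]=1

Total inversions: 8

The array has 8 inversion(s): (0,1), (0,3), (0,5), (1,5), (2,3), (2,5), (3,5), (4,5). Each pair (i,j) satisfies i < j and arr[i] > arr[j].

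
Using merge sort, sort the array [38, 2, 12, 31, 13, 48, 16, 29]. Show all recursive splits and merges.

Merge sort trace:

Split: [38, 2, 12, 31, 13, 48, 16, 29] -> [38, 2, 12, 31] and [13, 48, 16, 29]
  Split: [38, 2, 12, 31] -> [38, 2] and [12, 31]
    Split: [38, 2] -> [38] and [2]
    Merge: [38] + [2] -> [2, 38]
    Split: [12, 31] -> [12] and [31]
    Merge: [12] + [31] -> [12, 31]
  Merge: [2, 38] + [12, 31] -> [2, 12, 31, 38]
  Split: [13, 48, 16, 29] -> [13, 48] and [16, 29]
    Split: [13, 48] -> [13] and [48]
    Merge: [13] + [48] -> [13, 48]
    Split: [16, 29] -> [16] and [29]
    Merge: [16] + [29] -> [16, 29]
  Merge: [13, 48] + [16, 29] -> [13, 16, 29, 48]
Merge: [2, 12, 31, 38] + [13, 16, 29, 48] -> [2, 12, 13, 16, 29, 31, 38, 48]

Final sorted array: [2, 12, 13, 16, 29, 31, 38, 48]

The merge sort proceeds by recursively splitting the array and merging sorted halves.
After all merges, the sorted array is [2, 12, 13, 16, 29, 31, 38, 48].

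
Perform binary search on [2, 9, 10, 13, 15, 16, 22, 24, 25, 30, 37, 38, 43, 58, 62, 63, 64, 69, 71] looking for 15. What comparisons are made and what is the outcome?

Binary search for 15 in [2, 9, 10, 13, 15, 16, 22, 24, 25, 30, 37, 38, 43, 58, 62, 63, 64, 69, 71]:

lo=0, hi=18, mid=9, arr[mid]=30 -> 30 > 15, search left half
lo=0, hi=8, mid=4, arr[mid]=15 -> Found target at index 4!

Binary search finds 15 at index 4 after 2 comparisons. The search repeatedly halves the search space by comparing with the middle element.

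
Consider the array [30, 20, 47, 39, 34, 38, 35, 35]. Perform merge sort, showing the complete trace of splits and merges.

Merge sort trace:

Split: [30, 20, 47, 39, 34, 38, 35, 35] -> [30, 20, 47, 39] and [34, 38, 35, 35]
  Split: [30, 20, 47, 39] -> [30, 20] and [47, 39]
    Split: [30, 20] -> [30] and [20]
    Merge: [30] + [20] -> [20, 30]
    Split: [47, 39] -> [47] and [39]
    Merge: [47] + [39] -> [39, 47]
  Merge: [20, 30] + [39, 47] -> [20, 30, 39, 47]
  Split: [34, 38, 35, 35] -> [34, 38] and [35, 35]
    Split: [34, 38] -> [34] and [38]
    Merge: [34] + [38] -> [34, 38]
    Split: [35, 35] -> [35] and [35]
    Merge: [35] + [35] -> [35, 35]
  Merge: [34, 38] + [35, 35] -> [34, 35, 35, 38]
Merge: [20, 30, 39, 47] + [34, 35, 35, 38] -> [20, 30, 34, 35, 35, 38, 39, 47]

Final sorted array: [20, 30, 34, 35, 35, 38, 39, 47]

The merge sort proceeds by recursively splitting the array and merging sorted halves.
After all merges, the sorted array is [20, 30, 34, 35, 35, 38, 39, 47].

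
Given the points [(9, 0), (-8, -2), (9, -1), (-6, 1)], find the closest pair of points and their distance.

Computing all pairwise distances among 4 points:

d((9, 0), (-8, -2)) = 17.1172
d((9, 0), (9, -1)) = 1.0 <-- minimum
d((9, 0), (-6, 1)) = 15.0333
d((-8, -2), (9, -1)) = 17.0294
d((-8, -2), (-6, 1)) = 3.6056
d((9, -1), (-6, 1)) = 15.1327

Closest pair: (9, 0) and (9, -1) with distance 1.0

The closest pair is (9, 0) and (9, -1) with Euclidean distance 1.0. For 4 points, brute-force pairwise comparison is shown above. For large n, the divide-and-conquer algorithm (sort by x, recurse on halves, check the dividing strip) achieves O(n log n).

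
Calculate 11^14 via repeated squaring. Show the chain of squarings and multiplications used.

Computing 11^14 by squaring (build up from 11^1; each line after the first costs one multiplication):

11^1 = 11
11^2 = (11^1)^2 = 11^2 = 121
11^3 = 11 * 11^2 = 11 * 121 = 1331
11^6 = (11^3)^2 = 1331^2 = 1771561
11^7 = 11 * 11^6 = 11 * 1771561 = 19487171
11^14 = (11^7)^2 = 19487171^2 = 379749833583241

Result: 379749833583241
Multiplications needed: 5 (5 lines after 11^1)

11^14 = 379749833583241. Using exponentiation by squaring, this requires 5 multiplications. The key idea: if the exponent is even, square the half-power; if odd, multiply by the base once.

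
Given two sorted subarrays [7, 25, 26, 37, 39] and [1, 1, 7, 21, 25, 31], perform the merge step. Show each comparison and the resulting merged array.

Merging process:

Compare 7 vs 1: take 1 from right. Merged: [1]
Compare 7 vs 1: take 1 from right. Merged: [1, 1]
Compare 7 vs 7: take 7 from left. Merged: [1, 1, 7]
Compare 25 vs 7: take 7 from right. Merged: [1, 1, 7, 7]
Compare 25 vs 21: take 21 from right. Merged: [1, 1, 7, 7, 21]
Compare 25 vs 25: take 25 from left. Merged: [1, 1, 7, 7, 21, 25]
Compare 26 vs 25: take 25 from right. Merged: [1, 1, 7, 7, 21, 25, 25]
Compare 26 vs 31: take 26 from left. Merged: [1, 1, 7, 7, 21, 25, 25, 26]
Compare 37 vs 31: take 31 from right. Merged: [1, 1, 7, 7, 21, 25, 25, 26, 31]
Append remaining from left: [37, 39]. Merged: [1, 1, 7, 7, 21, 25, 25, 26, 31, 37, 39]

Final merged array: [1, 1, 7, 7, 21, 25, 25, 26, 31, 37, 39]
Total comparisons: 9

The merged array is [1, 1, 7, 7, 21, 25, 25, 26, 31, 37, 39], requiring 9 comparisons. The merge step runs in O(n) time where n is the total number of elements.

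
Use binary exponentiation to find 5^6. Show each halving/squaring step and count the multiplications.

Computing 5^6 by squaring (build up from 5^1; each line after the first costs one multiplication):

5^1 = 5
5^2 = (5^1)^2 = 5^2 = 25
5^3 = 5 * 5^2 = 5 * 25 = 125
5^6 = (5^3)^2 = 125^2 = 15625

Result: 15625
Multiplications needed: 3 (3 lines after 5^1)

5^6 = 15625. Using exponentiation by squaring, this requires 3 multiplications. The key idea: if the exponent is even, square the half-power; if odd, multiply by the base once.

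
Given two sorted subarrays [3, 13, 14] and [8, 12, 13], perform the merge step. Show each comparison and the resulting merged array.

Merging process:

Compare 3 vs 8: take 3 from left. Merged: [3]
Compare 13 vs 8: take 8 from right. Merged: [3, 8]
Compare 13 vs 12: take 12 from right. Merged: [3, 8, 12]
Compare 13 vs 13: take 13 from left. Merged: [3, 8, 12, 13]
Compare 14 vs 13: take 13 from right. Merged: [3, 8, 12, 13, 13]
Append remaining from left: [14]. Merged: [3, 8, 12, 13, 13, 14]

Final merged array: [3, 8, 12, 13, 13, 14]
Total comparisons: 5

The merged array is [3, 8, 12, 13, 13, 14], requiring 5 comparisons. The merge step runs in O(n) time where n is the total number of elements.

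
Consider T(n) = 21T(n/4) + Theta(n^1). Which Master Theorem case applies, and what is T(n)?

Master Theorem for T(n) = 21T(n/4) + O(n^1):

a = 21, b = 4, c = 1
log_b(a) = log_4(21) = 2.1962

Case 1: c = 1 < log_4(21) = 2.1962
T(n) = O(n^(log_4 21))

For T(n) = 21T(n/4) + O(n^1): log_4(21) = 2.1962. This is Case 1 of the Master Theorem (c < log_b(a), work dominated by leaves), giving O(n^(log_4 21)).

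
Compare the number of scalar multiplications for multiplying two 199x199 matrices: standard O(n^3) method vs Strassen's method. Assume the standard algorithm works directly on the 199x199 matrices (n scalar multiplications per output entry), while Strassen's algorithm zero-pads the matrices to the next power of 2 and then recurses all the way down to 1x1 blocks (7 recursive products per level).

Matrix multiplication for 199x199 matrices:

Strassen's algorithm requires power-of-2 dimensions. Pad 199x199 to 256x256 (next power of 2).

Standard algorithm: 199^3 = 7880599 multiplications
Strassen's algorithm: 7^(log2(256)) = 7^8 = 5764801 multiplications
Savings: 7880599 - 5764801 = 2115798 multiplications

Standard: 7880599 multiplications (199^3). Strassen: 5764801 multiplications (7^8, after padding to 256x256). Strassen reduces 8 recursive multiplications to 7 at each level.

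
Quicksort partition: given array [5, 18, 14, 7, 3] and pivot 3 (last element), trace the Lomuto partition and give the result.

Lomuto partition with pivot = 3:

Initial array: [5, 18, 14, 7, 3]

arr[0]=5 > 3: no swap
arr[1]=18 > 3: no swap
arr[2]=14 > 3: no swap
arr[3]=7 > 3: no swap

Place pivot at position 0: [3, 18, 14, 7, 5]
Pivot position: 0

After partitioning with pivot 3, the array becomes [3, 18, 14, 7, 5]. The pivot is placed at index 0. All elements to the left of the pivot are <= 3, and all elements to the right are > 3.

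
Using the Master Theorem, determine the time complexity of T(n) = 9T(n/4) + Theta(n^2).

Master Theorem for T(n) = 9T(n/4) + O(n^2):

a = 9, b = 4, c = 2
log_b(a) = log_4(9) = 1.5850

Case 3: c = 2 > log_4(9) = 1.5850
T(n) = O(n^2) = O(n^2)

For T(n) = 9T(n/4) + O(n^2): log_4(9) = 1.5850. This is Case 3 of the Master Theorem (c > log_b(a), work dominated by root), giving O(n^2).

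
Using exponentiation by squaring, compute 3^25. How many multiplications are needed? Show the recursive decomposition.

Computing 3^25 by squaring (build up from 3^1; each line after the first costs one multiplication):

3^1 = 3
3^2 = (3^1)^2 = 3^2 = 9
3^3 = 3 * 3^2 = 3 * 9 = 27
3^6 = (3^3)^2 = 27^2 = 729
3^12 = (3^6)^2 = 729^2 = 531441
3^24 = (3^12)^2 = 531441^2 = 282429536481
3^25 = 3 * 3^24 = 3 * 282429536481 = 847288609443

Result: 847288609443
Multiplications needed: 6 (6 lines after 3^1)

3^25 = 847288609443. Using exponentiation by squaring, this requires 6 multiplications. The key idea: if the exponent is even, square the half-power; if odd, multiply by the base once.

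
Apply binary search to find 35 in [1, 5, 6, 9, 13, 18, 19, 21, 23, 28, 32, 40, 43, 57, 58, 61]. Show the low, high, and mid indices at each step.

Binary search for 35 in [1, 5, 6, 9, 13, 18, 19, 21, 23, 28, 32, 40, 43, 57, 58, 61]:

lo=0, hi=15, mid=7, arr[mid]=21 -> 21 < 35, search right half
lo=8, hi=15, mid=11, arr[mid]=40 -> 40 > 35, search left half
lo=8, hi=10, mid=9, arr[mid]=28 -> 28 < 35, search right half
lo=10, hi=10, mid=10, arr[mid]=32 -> 32 < 35, search right half
lo=11 > hi=10, target 35 not found

Binary search determines that 35 is not in the array after 4 comparisons. The search space was exhausted without finding the target.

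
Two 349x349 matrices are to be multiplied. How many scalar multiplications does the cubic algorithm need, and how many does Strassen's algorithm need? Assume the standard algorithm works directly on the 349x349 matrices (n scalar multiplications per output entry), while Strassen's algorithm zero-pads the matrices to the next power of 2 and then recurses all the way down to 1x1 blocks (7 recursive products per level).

Matrix multiplication for 349x349 matrices:

Strassen's algorithm requires power-of-2 dimensions. Pad 349x349 to 512x512 (next power of 2).

Standard algorithm: 349^3 = 42508549 multiplications
Strassen's algorithm: 7^(log2(512)) = 7^9 = 40353607 multiplications
Savings: 42508549 - 40353607 = 2154942 multiplications

Standard: 42508549 multiplications (349^3). Strassen: 40353607 multiplications (7^9, after padding to 512x512). Strassen reduces 8 recursive multiplications to 7 at each level.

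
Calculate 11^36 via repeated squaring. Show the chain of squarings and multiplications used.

Computing 11^36 by squaring (build up from 11^1; each line after the first costs one multiplication):

11^1 = 11
11^2 = (11^1)^2 = 11^2 = 121
11^4 = (11^2)^2 = 121^2 = 14641
11^8 = (11^4)^2 = 14641^2 = 214358881
11^9 = 11 * 11^8 = 11 * 214358881 = 2357947691
11^18 = (11^9)^2 = 2357947691^2 = 5559917313492231481
11^36 = (11^18)^2 = 5559917313492231481^2 = 30912680532870672635673352936887453361

Result: 30912680532870672635673352936887453361
Multiplications needed: 6 (6 lines after 11^1)

11^36 = 30912680532870672635673352936887453361. Using exponentiation by squaring, this requires 6 multiplications. The key idea: if the exponent is even, square the half-power; if odd, multiply by the base once.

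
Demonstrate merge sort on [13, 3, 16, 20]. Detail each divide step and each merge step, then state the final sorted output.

Merge sort trace:

Split: [13, 3, 16, 20] -> [13, 3] and [16, 20]
  Split: [13, 3] -> [13] and [3]
  Merge: [13] + [3] -> [3, 13]
  Split: [16, 20] -> [16] and [20]
  Merge: [16] + [20] -> [16, 20]
Merge: [3, 13] + [16, 20] -> [3, 13, 16, 20]

Final sorted array: [3, 13, 16, 20]

The merge sort proceeds by recursively splitting the array and merging sorted halves.
After all merges, the sorted array is [3, 13, 16, 20].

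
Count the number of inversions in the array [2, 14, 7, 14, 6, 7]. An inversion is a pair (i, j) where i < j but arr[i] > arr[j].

Finding inversions in [2, 14, 7, 14, 6, 7]:

(1, 2): arr[1]=14 > arr[2]=7
(1, 4): arr[1]=14 > arr[4]=6
(1, 5): arr[1]=14 > arr[5]=7
(2, 4): arr[2]=7 > arr[4]=6
(3, 4): arr[3]=14 > arr[4]=6
(3, 5): arr[3]=14 > arr[5]=7

Total inversions: 6

The array has 6 inversion(s): (1,2), (1,4), (1,5), (2,4), (3,4), (3,5). Each pair (i,j) satisfies i < j and arr[i] > arr[j].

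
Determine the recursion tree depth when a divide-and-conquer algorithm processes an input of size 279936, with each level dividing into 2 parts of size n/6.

For divide and conquer with division factor 6:

Problem sizes at each level:
Level 0: 279936
Level 1: 46656
Level 2: 7776
Level 3: 1296
Level 4: 216
Level 5: 36
Level 6: 6
Level 7: 1

The root is level 0 and the size-1 base case is level 7 (the tree spans levels 0 through 7, i.e. 8 levels counting the root), so the depth is the number of divisions: log_6(279936) = 7

The recursion tree depth is log_6(279936) = 7. At each level, the problem size is divided by 6, so it takes 7 divisions to reduce to a base case of size 1. The algorithm makes 2 recursive calls at each level.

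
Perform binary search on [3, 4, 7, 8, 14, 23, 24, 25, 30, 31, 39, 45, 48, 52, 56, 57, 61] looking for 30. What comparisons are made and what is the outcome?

Binary search for 30 in [3, 4, 7, 8, 14, 23, 24, 25, 30, 31, 39, 45, 48, 52, 56, 57, 61]:

lo=0, hi=16, mid=8, arr[mid]=30 -> Found target at index 8!

Binary search finds 30 at index 8 after 1 comparisons. The search repeatedly halves the search space by comparing with the middle element.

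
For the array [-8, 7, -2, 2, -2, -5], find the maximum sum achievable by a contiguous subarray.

Using Kadane's algorithm on [-8, 7, -2, 2, -2, -5]:

Scanning through the array:
Position 1 (value 7): max_ending_here = 7, max_so_far = 7
Position 2 (value -2): max_ending_here = 5, max_so_far = 7
Position 3 (value 2): max_ending_here = 7, max_so_far = 7
Position 4 (value -2): max_ending_here = 5, max_so_far = 7
Position 5 (value -5): max_ending_here = 0, max_so_far = 7

Maximum subarray: [7]
Maximum sum: 7

The maximum subarray is [7] with sum 7. This subarray runs from index 1 to index 1.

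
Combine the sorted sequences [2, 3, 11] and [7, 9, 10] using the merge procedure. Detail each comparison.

Merging process:

Compare 2 vs 7: take 2 from left. Merged: [2]
Compare 3 vs 7: take 3 from left. Merged: [2, 3]
Compare 11 vs 7: take 7 from right. Merged: [2, 3, 7]
Compare 11 vs 9: take 9 from right. Merged: [2, 3, 7, 9]
Compare 11 vs 10: take 10 from right. Merged: [2, 3, 7, 9, 10]
Append remaining from left: [11]. Merged: [2, 3, 7, 9, 10, 11]

Final merged array: [2, 3, 7, 9, 10, 11]
Total comparisons: 5

The merged array is [2, 3, 7, 9, 10, 11], requiring 5 comparisons. The merge step runs in O(n) time where n is the total number of elements.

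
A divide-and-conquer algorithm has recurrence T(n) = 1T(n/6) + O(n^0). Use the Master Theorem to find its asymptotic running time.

Master Theorem for T(n) = 1T(n/6) + O(n^0):

a = 1, b = 6, c = 0
log_b(a) = log_6(1) = 0.0000

Case 2: c = 0 = log_6(1) = 0.0000
T(n) = O(n^0 log n) = O(log n)

For T(n) = 1T(n/6) + O(n^0): log_6(1) = 0.0000. This is Case 2 of the Master Theorem (c = log_b(a), equal work at all levels), giving O(log n).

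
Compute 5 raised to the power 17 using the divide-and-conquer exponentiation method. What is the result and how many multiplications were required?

Computing 5^17 by squaring (build up from 5^1; each line after the first costs one multiplication):

5^1 = 5
5^2 = (5^1)^2 = 5^2 = 25
5^4 = (5^2)^2 = 25^2 = 625
5^8 = (5^4)^2 = 625^2 = 390625
5^16 = (5^8)^2 = 390625^2 = 152587890625
5^17 = 5 * 5^16 = 5 * 152587890625 = 762939453125

Result: 762939453125
Multiplications needed: 5 (5 lines after 5^1)

5^17 = 762939453125. Using exponentiation by squaring, this requires 5 multiplications. The key idea: if the exponent is even, square the half-power; if odd, multiply by the base once.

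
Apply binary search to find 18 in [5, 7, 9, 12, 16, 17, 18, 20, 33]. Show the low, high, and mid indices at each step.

Binary search for 18 in [5, 7, 9, 12, 16, 17, 18, 20, 33]:

lo=0, hi=8, mid=4, arr[mid]=16 -> 16 < 18, search right half
lo=5, hi=8, mid=6, arr[mid]=18 -> Found target at index 6!

Binary search finds 18 at index 6 after 2 comparisons. The search repeatedly halves the search space by comparing with the middle element.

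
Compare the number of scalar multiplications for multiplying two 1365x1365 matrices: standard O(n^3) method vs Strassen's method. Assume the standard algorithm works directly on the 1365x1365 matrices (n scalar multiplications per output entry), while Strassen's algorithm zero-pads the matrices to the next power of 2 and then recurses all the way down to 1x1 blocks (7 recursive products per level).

Matrix multiplication for 1365x1365 matrices:

Strassen's algorithm requires power-of-2 dimensions. Pad 1365x1365 to 2048x2048 (next power of 2).

Standard algorithm: 1365^3 = 2543302125 multiplications
Strassen's algorithm: 7^(log2(2048)) = 7^11 = 1977326743 multiplications
Savings: 2543302125 - 1977326743 = 565975382 multiplications

Standard: 2543302125 multiplications (1365^3). Strassen: 1977326743 multiplications (7^11, after padding to 2048x2048). Strassen reduces 8 recursive multiplications to 7 at each level.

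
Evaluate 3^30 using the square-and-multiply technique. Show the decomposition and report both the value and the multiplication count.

Computing 3^30 by squaring (build up from 3^1; each line after the first costs one multiplication):

3^1 = 3
3^2 = (3^1)^2 = 3^2 = 9
3^3 = 3 * 3^2 = 3 * 9 = 27
3^6 = (3^3)^2 = 27^2 = 729
3^7 = 3 * 3^6 = 3 * 729 = 2187
3^14 = (3^7)^2 = 2187^2 = 4782969
3^15 = 3 * 3^14 = 3 * 4782969 = 14348907
3^30 = (3^15)^2 = 14348907^2 = 205891132094649

Result: 205891132094649
Multiplications needed: 7 (7 lines after 3^1)

3^30 = 205891132094649. Using exponentiation by squaring, this requires 7 multiplications. The key idea: if the exponent is even, square the half-power; if odd, multiply by the base once.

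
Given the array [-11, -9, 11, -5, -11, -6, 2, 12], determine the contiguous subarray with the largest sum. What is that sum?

Using Kadane's algorithm on [-11, -9, 11, -5, -11, -6, 2, 12]:

Scanning through the array:
Position 1 (value -9): max_ending_here = -9, max_so_far = -9
Position 2 (value 11): max_ending_here = 11, max_so_far = 11
Position 3 (value -5): max_ending_here = 6, max_so_far = 11
Position 4 (value -11): max_ending_here = -5, max_so_far = 11
Position 5 (value -6): max_ending_here = -6, max_so_far = 11
Position 6 (value 2): max_ending_here = 2, max_so_far = 11
Position 7 (value 12): max_ending_here = 14, max_so_far = 14

Maximum subarray: [2, 12]
Maximum sum: 14

The maximum subarray is [2, 12] with sum 14. This subarray runs from index 6 to index 7.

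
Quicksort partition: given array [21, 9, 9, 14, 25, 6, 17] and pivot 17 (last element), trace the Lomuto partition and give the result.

Lomuto partition with pivot = 17:

Initial array: [21, 9, 9, 14, 25, 6, 17]

arr[0]=21 > 17: no swap
arr[1]=9 <= 17: swap with position 0, array becomes [9, 21, 9, 14, 25, 6, 17]
arr[2]=9 <= 17: swap with position 1, array becomes [9, 9, 21, 14, 25, 6, 17]
arr[3]=14 <= 17: swap with position 2, array becomes [9, 9, 14, 21, 25, 6, 17]
arr[4]=25 > 17: no swap
arr[5]=6 <= 17: swap with position 3, array becomes [9, 9, 14, 6, 25, 21, 17]

Place pivot at position 4: [9, 9, 14, 6, 17, 21, 25]
Pivot position: 4

After partitioning with pivot 17, the array becomes [9, 9, 14, 6, 17, 21, 25]. The pivot is placed at index 4. All elements to the left of the pivot are <= 17, and all elements to the right are > 17.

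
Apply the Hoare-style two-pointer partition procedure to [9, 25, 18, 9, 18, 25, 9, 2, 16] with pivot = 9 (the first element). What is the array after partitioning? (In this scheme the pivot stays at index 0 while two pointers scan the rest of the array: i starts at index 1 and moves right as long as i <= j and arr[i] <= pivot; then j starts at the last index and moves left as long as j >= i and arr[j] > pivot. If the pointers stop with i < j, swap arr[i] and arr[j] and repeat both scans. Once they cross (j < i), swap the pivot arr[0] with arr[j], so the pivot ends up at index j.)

Hoare-style two-pointer partition with pivot = 9:

Initial array: [9, 25, 18, 9, 18, 25, 9, 2, 16]

Pointers start at i = 1, j = 8.
i stops at index 1 (arr[1]=25 > 9), j stops at index 7 (arr[7]=2 <= 9): swap arr[1] and arr[7], array becomes [9, 2, 18, 9, 18, 25, 9, 25, 16]
i stops at index 2 (arr[2]=18 > 9), j stops at index 6 (arr[6]=9 <= 9): swap arr[2] and arr[6], array becomes [9, 2, 9, 9, 18, 25, 18, 25, 16]
i ends at 4, j ends at 3: the pointers have crossed (j < i), so scanning stops.

Swap pivot arr[0] with arr[3] to place pivot at position 3: [9, 2, 9, 9, 18, 25, 18, 25, 16]
Pivot position: 3

After partitioning with pivot 9, the array becomes [9, 2, 9, 9, 18, 25, 18, 25, 16]. The pivot is placed at index 3. All elements to the left of the pivot are <= 9, and all elements to the right are > 9.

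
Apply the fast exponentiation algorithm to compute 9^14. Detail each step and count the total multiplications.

Computing 9^14 by squaring (build up from 9^1; each line after the first costs one multiplication):

9^1 = 9
9^2 = (9^1)^2 = 9^2 = 81
9^3 = 9 * 9^2 = 9 * 81 = 729
9^6 = (9^3)^2 = 729^2 = 531441
9^7 = 9 * 9^6 = 9 * 531441 = 4782969
9^14 = (9^7)^2 = 4782969^2 = 22876792454961

Result: 22876792454961
Multiplications needed: 5 (5 lines after 9^1)

9^14 = 22876792454961. Using exponentiation by squaring, this requires 5 multiplications. The key idea: if the exponent is even, square the half-power; if odd, multiply by the base once.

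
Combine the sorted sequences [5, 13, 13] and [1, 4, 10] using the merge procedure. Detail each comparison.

Merging process:

Compare 5 vs 1: take 1 from right. Merged: [1]
Compare 5 vs 4: take 4 from right. Merged: [1, 4]
Compare 5 vs 10: take 5 from left. Merged: [1, 4, 5]
Compare 13 vs 10: take 10 from right. Merged: [1, 4, 5, 10]
Append remaining from left: [13, 13]. Merged: [1, 4, 5, 10, 13, 13]

Final merged array: [1, 4, 5, 10, 13, 13]
Total comparisons: 4

The merged array is [1, 4, 5, 10, 13, 13], requiring 4 comparisons. The merge step runs in O(n) time where n is the total number of elements.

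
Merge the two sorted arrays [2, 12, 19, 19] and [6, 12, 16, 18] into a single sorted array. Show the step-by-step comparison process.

Merging process:

Compare 2 vs 6: take 2 from left. Merged: [2]
Compare 12 vs 6: take 6 from right. Merged: [2, 6]
Compare 12 vs 12: take 12 from left. Merged: [2, 6, 12]
Compare 19 vs 12: take 12 from right. Merged: [2, 6, 12, 12]
Compare 19 vs 16: take 16 from right. Merged: [2, 6, 12, 12, 16]
Compare 19 vs 18: take 18 from right. Merged: [2, 6, 12, 12, 16, 18]
Append remaining from left: [19, 19]. Merged: [2, 6, 12, 12, 16, 18, 19, 19]

Final merged array: [2, 6, 12, 12, 16, 18, 19, 19]
Total comparisons: 6

The merged array is [2, 6, 12, 12, 16, 18, 19, 19], requiring 6 comparisons. The merge step runs in O(n) time where n is the total number of elements.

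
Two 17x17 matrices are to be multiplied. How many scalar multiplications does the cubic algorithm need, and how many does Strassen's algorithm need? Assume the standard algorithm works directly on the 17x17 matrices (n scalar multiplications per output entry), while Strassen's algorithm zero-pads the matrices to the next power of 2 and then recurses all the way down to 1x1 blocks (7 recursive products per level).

Matrix multiplication for 17x17 matrices:

Strassen's algorithm requires power-of-2 dimensions. Pad 17x17 to 32x32 (next power of 2).

Standard algorithm: 17^3 = 4913 multiplications
Strassen's algorithm: 7^(log2(32)) = 7^5 = 16807 multiplications
Difference: 4913 - 16807 = -11894 (Strassen uses MORE here due to padding overhead — for small or just-over-power-of-2 n, padding can outweigh the per-level savings)

Standard: 4913 multiplications (17^3). Strassen: 16807 multiplications (7^5, after padding to 32x32). Strassen reduces 8 recursive multiplications to 7 at each level.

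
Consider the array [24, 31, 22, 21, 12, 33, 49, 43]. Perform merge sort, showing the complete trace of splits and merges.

Merge sort trace:

Split: [24, 31, 22, 21, 12, 33, 49, 43] -> [24, 31, 22, 21] and [12, 33, 49, 43]
  Split: [24, 31, 22, 21] -> [24, 31] and [22, 21]
    Split: [24, 31] -> [24] and [31]
    Merge: [24] + [31] -> [24, 31]
    Split: [22, 21] -> [22] and [21]
    Merge: [22] + [21] -> [21, 22]
  Merge: [24, 31] + [21, 22] -> [21, 22, 24, 31]
  Split: [12, 33, 49, 43] -> [12, 33] and [49, 43]
    Split: [12, 33] -> [12] and [33]
    Merge: [12] + [33] -> [12, 33]
    Split: [49, 43] -> [49] and [43]
    Merge: [49] + [43] -> [43, 49]
  Merge: [12, 33] + [43, 49] -> [12, 33, 43, 49]
Merge: [21, 22, 24, 31] + [12, 33, 43, 49] -> [12, 21, 22, 24, 31, 33, 43, 49]

Final sorted array: [12, 21, 22, 24, 31, 33, 43, 49]

The merge sort proceeds by recursively splitting the array and merging sorted halves.
After all merges, the sorted array is [12, 21, 22, 24, 31, 33, 43, 49].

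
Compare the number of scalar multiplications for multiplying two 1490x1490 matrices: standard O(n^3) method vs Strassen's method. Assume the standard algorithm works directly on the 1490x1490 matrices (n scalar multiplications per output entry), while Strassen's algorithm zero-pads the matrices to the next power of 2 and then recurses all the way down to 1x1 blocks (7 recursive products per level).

Matrix multiplication for 1490x1490 matrices:

Strassen's algorithm requires power-of-2 dimensions. Pad 1490x1490 to 2048x2048 (next power of 2).

Standard algorithm: 1490^3 = 3307949000 multiplications
Strassen's algorithm: 7^(log2(2048)) = 7^11 = 1977326743 multiplications
Savings: 3307949000 - 1977326743 = 1330622257 multiplications

Standard: 3307949000 multiplications (1490^3). Strassen: 1977326743 multiplications (7^11, after padding to 2048x2048). Strassen reduces 8 recursive multiplications to 7 at each level.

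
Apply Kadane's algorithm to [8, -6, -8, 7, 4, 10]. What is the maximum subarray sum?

Using Kadane's algorithm on [8, -6, -8, 7, 4, 10]:

Scanning through the array:
Position 1 (value -6): max_ending_here = 2, max_so_far = 8
Position 2 (value -8): max_ending_here = -6, max_so_far = 8
Position 3 (value 7): max_ending_here = 7, max_so_far = 8
Position 4 (value 4): max_ending_here = 11, max_so_far = 11
Position 5 (value 10): max_ending_here = 21, max_so_far = 21

Maximum subarray: [7, 4, 10]
Maximum sum: 21

The maximum subarray is [7, 4, 10] with sum 21. This subarray runs from index 3 to index 5.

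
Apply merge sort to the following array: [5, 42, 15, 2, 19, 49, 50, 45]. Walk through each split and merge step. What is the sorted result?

Merge sort trace:

Split: [5, 42, 15, 2, 19, 49, 50, 45] -> [5, 42, 15, 2] and [19, 49, 50, 45]
  Split: [5, 42, 15, 2] -> [5, 42] and [15, 2]
    Split: [5, 42] -> [5] and [42]
    Merge: [5] + [42] -> [5, 42]
    Split: [15, 2] -> [15] and [2]
    Merge: [15] + [2] -> [2, 15]
  Merge: [5, 42] + [2, 15] -> [2, 5, 15, 42]
  Split: [19, 49, 50, 45] -> [19, 49] and [50, 45]
    Split: [19, 49] -> [19] and [49]
    Merge: [19] + [49] -> [19, 49]
    Split: [50, 45] -> [50] and [45]
    Merge: [50] + [45] -> [45, 50]
  Merge: [19, 49] + [45, 50] -> [19, 45, 49, 50]
Merge: [2, 5, 15, 42] + [19, 45, 49, 50] -> [2, 5, 15, 19, 42, 45, 49, 50]

Final sorted array: [2, 5, 15, 19, 42, 45, 49, 50]

The merge sort proceeds by recursively splitting the array and merging sorted halves.
After all merges, the sorted array is [2, 5, 15, 19, 42, 45, 49, 50].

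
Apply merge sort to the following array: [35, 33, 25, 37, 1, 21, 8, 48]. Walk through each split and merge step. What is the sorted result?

Merge sort trace:

Split: [35, 33, 25, 37, 1, 21, 8, 48] -> [35, 33, 25, 37] and [1, 21, 8, 48]
  Split: [35, 33, 25, 37] -> [35, 33] and [25, 37]
    Split: [35, 33] -> [35] and [33]
    Merge: [35] + [33] -> [33, 35]
    Split: [25, 37] -> [25] and [37]
    Merge: [25] + [37] -> [25, 37]
  Merge: [33, 35] + [25, 37] -> [25, 33, 35, 37]
  Split: [1, 21, 8, 48] -> [1, 21] and [8, 48]
    Split: [1, 21] -> [1] and [21]
    Merge: [1] + [21] -> [1, 21]
    Split: [8, 48] -> [8] and [48]
    Merge: [8] + [48] -> [8, 48]
  Merge: [1, 21] + [8, 48] -> [1, 8, 21, 48]
Merge: [25, 33, 35, 37] + [1, 8, 21, 48] -> [1, 8, 21, 25, 33, 35, 37, 48]

Final sorted array: [1, 8, 21, 25, 33, 35, 37, 48]

The merge sort proceeds by recursively splitting the array and merging sorted halves.
After all merges, the sorted array is [1, 8, 21, 25, 33, 35, 37, 48].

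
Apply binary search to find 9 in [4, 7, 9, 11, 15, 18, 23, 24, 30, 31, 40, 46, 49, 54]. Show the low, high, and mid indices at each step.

Binary search for 9 in [4, 7, 9, 11, 15, 18, 23, 24, 30, 31, 40, 46, 49, 54]:

lo=0, hi=13, mid=6, arr[mid]=23 -> 23 > 9, search left half
lo=0, hi=5, mid=2, arr[mid]=9 -> Found target at index 2!

Binary search finds 9 at index 2 after 2 comparisons. The search repeatedly halves the search space by comparing with the middle element.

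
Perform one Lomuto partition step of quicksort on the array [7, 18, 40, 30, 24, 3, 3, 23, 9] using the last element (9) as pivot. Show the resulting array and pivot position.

Lomuto partition with pivot = 9:

Initial array: [7, 18, 40, 30, 24, 3, 3, 23, 9]

arr[0]=7 <= 9: swap with position 0, array becomes [7, 18, 40, 30, 24, 3, 3, 23, 9]
arr[1]=18 > 9: no swap
arr[2]=40 > 9: no swap
arr[3]=30 > 9: no swap
arr[4]=24 > 9: no swap
arr[5]=3 <= 9: swap with position 1, array becomes [7, 3, 40, 30, 24, 18, 3, 23, 9]
arr[6]=3 <= 9: swap with position 2, array becomes [7, 3, 3, 30, 24, 18, 40, 23, 9]
arr[7]=23 > 9: no swap

Place pivot at position 3: [7, 3, 3, 9, 24, 18, 40, 23, 30]
Pivot position: 3

After partitioning with pivot 9, the array becomes [7, 3, 3, 9, 24, 18, 40, 23, 30]. The pivot is placed at index 3. All elements to the left of the pivot are <= 9, and all elements to the right are > 9.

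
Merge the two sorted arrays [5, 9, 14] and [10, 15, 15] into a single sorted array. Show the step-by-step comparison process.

Merging process:

Compare 5 vs 10: take 5 from left. Merged: [5]
Compare 9 vs 10: take 9 from left. Merged: [5, 9]
Compare 14 vs 10: take 10 from right. Merged: [5, 9, 10]
Compare 14 vs 15: take 14 from left. Merged: [5, 9, 10, 14]
Append remaining from right: [15, 15]. Merged: [5, 9, 10, 14, 15, 15]

Final merged array: [5, 9, 10, 14, 15, 15]
Total comparisons: 4

The merged array is [5, 9, 10, 14, 15, 15], requiring 4 comparisons. The merge step runs in O(n) time where n is the total number of elements.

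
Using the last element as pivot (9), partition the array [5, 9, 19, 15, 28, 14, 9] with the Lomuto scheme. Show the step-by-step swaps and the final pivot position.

Lomuto partition with pivot = 9:

Initial array: [5, 9, 19, 15, 28, 14, 9]

arr[0]=5 <= 9: swap with position 0, array becomes [5, 9, 19, 15, 28, 14, 9]
arr[1]=9 <= 9: swap with position 1, array becomes [5, 9, 19, 15, 28, 14, 9]
arr[2]=19 > 9: no swap
arr[3]=15 > 9: no swap
arr[4]=28 > 9: no swap
arr[5]=14 > 9: no swap

Place pivot at position 2: [5, 9, 9, 15, 28, 14, 19]
Pivot position: 2

After partitioning with pivot 9, the array becomes [5, 9, 9, 15, 28, 14, 19]. The pivot is placed at index 2. All elements to the left of the pivot are <= 9, and all elements to the right are > 9.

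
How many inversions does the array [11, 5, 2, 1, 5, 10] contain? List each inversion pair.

Finding inversions in [11, 5, 2, 1, 5, 10]:

(0, 1): arr[0]=11 > arr[1]=5
(0, 2): arr[0]=11 > arr[2]=2
(0, 3): arr[0]=11 > arr[3]=1
(0, 4): arr[0]=11 > arr[4]=5
(0, 5): arr[0]=11 > arr[5]=10
(1, 2): arr[1]=5 > arr[2]=2
(1, 3): arr[1]=5 > arr[3]=1
(2, 3): arr[2]=2 > arr[3]=1

Total inversions: 8

The array has 8 inversion(s): (0,1), (0,2), (0,3), (0,4), (0,5), (1,2), (1,3), (2,3). Each pair (i,j) satisfies i < j and arr[i] > arr[j].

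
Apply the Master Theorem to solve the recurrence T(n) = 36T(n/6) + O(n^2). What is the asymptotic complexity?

Master Theorem for T(n) = 36T(n/6) + O(n^2):

a = 36, b = 6, c = 2
log_b(a) = log_6(36) = 2.0000

Case 2: c = 2 = log_6(36) = 2.0000
T(n) = O(n^2 log n) = O(n^2 log n)

For T(n) = 36T(n/6) + O(n^2): log_6(36) = 2.0000. This is Case 2 of the Master Theorem (c = log_b(a), equal work at all levels), giving O(n^2 log n).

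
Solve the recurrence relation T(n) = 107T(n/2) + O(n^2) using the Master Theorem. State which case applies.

Master Theorem for T(n) = 107T(n/2) + O(n^2):

a = 107, b = 2, c = 2
log_b(a) = log_2(107) = 6.7415

Case 1: c = 2 < log_2(107) = 6.7415
T(n) = O(n^(log_2 107))

For T(n) = 107T(n/2) + O(n^2): log_2(107) = 6.7415. This is Case 1 of the Master Theorem (c < log_b(a), work dominated by leaves), giving O(n^(log_2 107)).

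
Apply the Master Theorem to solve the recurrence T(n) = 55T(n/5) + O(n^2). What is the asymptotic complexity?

Master Theorem for T(n) = 55T(n/5) + O(n^2):

a = 55, b = 5, c = 2
log_b(a) = log_5(55) = 2.4899

Case 1: c = 2 < log_5(55) = 2.4899
T(n) = O(n^(log_5 55))

For T(n) = 55T(n/5) + O(n^2): log_5(55) = 2.4899. This is Case 1 of the Master Theorem (c < log_b(a), work dominated by leaves), giving O(n^(log_5 55)).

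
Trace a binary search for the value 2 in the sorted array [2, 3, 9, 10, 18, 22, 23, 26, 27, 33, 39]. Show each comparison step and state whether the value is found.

Binary search for 2 in [2, 3, 9, 10, 18, 22, 23, 26, 27, 33, 39]:

lo=0, hi=10, mid=5, arr[mid]=22 -> 22 > 2, search left half
lo=0, hi=4, mid=2, arr[mid]=9 -> 9 > 2, search left half
lo=0, hi=1, mid=0, arr[mid]=2 -> Found target at index 0!

Binary search finds 2 at index 0 after 3 comparisons. The search repeatedly halves the search space by comparing with the middle element.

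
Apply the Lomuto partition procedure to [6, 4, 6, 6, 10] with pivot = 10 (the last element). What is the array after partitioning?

Lomuto partition with pivot = 10:

Initial array: [6, 4, 6, 6, 10]

arr[0]=6 <= 10: swap with position 0, array becomes [6, 4, 6, 6, 10]
arr[1]=4 <= 10: swap with position 1, array becomes [6, 4, 6, 6, 10]
arr[2]=6 <= 10: swap with position 2, array becomes [6, 4, 6, 6, 10]
arr[3]=6 <= 10: swap with position 3, array becomes [6, 4, 6, 6, 10]

Place pivot at position 4: [6, 4, 6, 6, 10]
Pivot position: 4

After partitioning with pivot 10, the array becomes [6, 4, 6, 6, 10]. The pivot is placed at index 4. All elements to the left of the pivot are <= 10, and all elements to the right are > 10.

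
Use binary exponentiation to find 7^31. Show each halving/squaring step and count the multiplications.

Computing 7^31 by squaring (build up from 7^1; each line after the first costs one multiplication):

7^1 = 7
7^2 = (7^1)^2 = 7^2 = 49
7^3 = 7 * 7^2 = 7 * 49 = 343
7^6 = (7^3)^2 = 343^2 = 117649
7^7 = 7 * 7^6 = 7 * 117649 = 823543
7^14 = (7^7)^2 = 823543^2 = 678223072849
7^15 = 7 * 7^14 = 7 * 678223072849 = 4747561509943
7^30 = (7^15)^2 = 4747561509943^2 = 22539340290692258087863249
7^31 = 7 * 7^30 = 7 * 22539340290692258087863249 = 157775382034845806615042743

Result: 157775382034845806615042743
Multiplications needed: 8 (8 lines after 7^1)

7^31 = 157775382034845806615042743. Using exponentiation by squaring, this requires 8 multiplications. The key idea: if the exponent is even, square the half-power; if odd, multiply by the base once.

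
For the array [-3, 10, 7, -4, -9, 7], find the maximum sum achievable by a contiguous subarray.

Using Kadane's algorithm on [-3, 10, 7, -4, -9, 7]:

Scanning through the array:
Position 1 (value 10): max_ending_here = 10, max_so_far = 10
Position 2 (value 7): max_ending_here = 17, max_so_far = 17
Position 3 (value -4): max_ending_here = 13, max_so_far = 17
Position 4 (value -9): max_ending_here = 4, max_so_far = 17
Position 5 (value 7): max_ending_here = 11, max_so_far = 17

Maximum subarray: [10, 7]
Maximum sum: 17

The maximum subarray is [10, 7] with sum 17. This subarray runs from index 1 to index 2.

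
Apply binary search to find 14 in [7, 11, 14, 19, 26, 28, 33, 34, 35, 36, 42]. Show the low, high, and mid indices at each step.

Binary search for 14 in [7, 11, 14, 19, 26, 28, 33, 34, 35, 36, 42]:

lo=0, hi=10, mid=5, arr[mid]=28 -> 28 > 14, search left half
lo=0, hi=4, mid=2, arr[mid]=14 -> Found target at index 2!

Binary search finds 14 at index 2 after 2 comparisons. The search repeatedly halves the search space by comparing with the middle element.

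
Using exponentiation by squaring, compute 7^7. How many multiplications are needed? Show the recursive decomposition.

Computing 7^7 by squaring (build up from 7^1; each line after the first costs one multiplication):

7^1 = 7
7^2 = (7^1)^2 = 7^2 = 49
7^3 = 7 * 7^2 = 7 * 49 = 343
7^6 = (7^3)^2 = 343^2 = 117649
7^7 = 7 * 7^6 = 7 * 117649 = 823543

Result: 823543
Multiplications needed: 4 (4 lines after 7^1)

7^7 = 823543. Using exponentiation by squaring, this requires 4 multiplications. The key idea: if the exponent is even, square the half-power; if odd, multiply by the base once.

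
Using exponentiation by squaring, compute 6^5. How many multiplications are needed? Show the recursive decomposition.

Computing 6^5 by squaring (build up from 6^1; each line after the first costs one multiplication):

6^1 = 6
6^2 = (6^1)^2 = 6^2 = 36
6^4 = (6^2)^2 = 36^2 = 1296
6^5 = 6 * 6^4 = 6 * 1296 = 7776

Result: 7776
Multiplications needed: 3 (3 lines after 6^1)

6^5 = 7776. Using exponentiation by squaring, this requires 3 multiplications. The key idea: if the exponent is even, square the half-power; if odd, multiply by the base once.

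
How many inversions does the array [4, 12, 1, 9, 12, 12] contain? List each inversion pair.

Finding inversions in [4, 12, 1, 9, 12, 12]:

(0, 2): arr[0]=4 > arr[2]=1
(1, 2): arr[1]=12 > arr[2]=1
(1, 3): arr[1]=12 > arr[3]=9

Total inversions: 3

The array has 3 inversion(s): (0,2), (1,2), (1,3). Each pair (i,j) satisfies i < j and arr[i] > arr[j].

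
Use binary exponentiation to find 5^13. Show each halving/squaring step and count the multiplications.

Computing 5^13 by squaring (build up from 5^1; each line after the first costs one multiplication):

5^1 = 5
5^2 = (5^1)^2 = 5^2 = 25
5^3 = 5 * 5^2 = 5 * 25 = 125
5^6 = (5^3)^2 = 125^2 = 15625
5^12 = (5^6)^2 = 15625^2 = 244140625
5^13 = 5 * 5^12 = 5 * 244140625 = 1220703125

Result: 1220703125
Multiplications needed: 5 (5 lines after 5^1)

5^13 = 1220703125. Using exponentiation by squaring, this requires 5 multiplications. The key idea: if the exponent is even, square the half-power; if odd, multiply by the base once.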